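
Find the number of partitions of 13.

There are 101 such partitions.

101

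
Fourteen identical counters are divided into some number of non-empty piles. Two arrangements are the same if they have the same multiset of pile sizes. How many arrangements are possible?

A full systematic count gives 135.

135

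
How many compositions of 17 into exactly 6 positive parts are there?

Place 5 bars in the 16 internal gaps of a row of 17 dots: C(16,5) = 4368.

4368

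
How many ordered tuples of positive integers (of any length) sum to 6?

32

There are 5 gaps and each independently is a cut or not, giving 2^5 = 32.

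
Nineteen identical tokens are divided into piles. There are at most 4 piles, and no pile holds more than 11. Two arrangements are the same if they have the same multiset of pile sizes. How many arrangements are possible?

63

A partial list (first 12 by largest part):
8+11
1+7+11
2+6+11
1+1+6+11
3+5+11
1+2+5+11
4+4+11
1+3+4+11
2+2+4+11
2+3+3+11
9+10
1+8+10
…and 51 more, for 63 total.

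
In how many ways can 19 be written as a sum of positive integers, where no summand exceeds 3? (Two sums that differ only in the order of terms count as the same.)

40

A partial list (first 12 by largest part):
1 + 3 + 3 + 3 + 3 + 3 + 3
2 + 2 + 3 + 3 + 3 + 3 + 3
1 + 1 + 2 + 3 + 3 + 3 + 3 + 3
1 + 1 + 1 + 1 + 3 + 3 + 3 + 3 + 3
1 + 2 + 2 + 2 + 3 + 3 + 3 + 3
1 + 1 + 1 + 2 + 2 + 3 + 3 + 3 + 3
1 + 1 + 1 + 1 + 1 + 2 + 3 + 3 + 3 + 3
1 + 1 + 1 + 1 + 1 + 1 + 1 + 3 + 3 + 3 + 3
2 + 2 + 2 + 2 + 2 + 3 + 3 + 3
1 + 1 + 2 + 2 + 2 + 2 + 3 + 3 + 3
1 + 1 + 1 + 1 + 2 + 2 + 2 + 3 + 3 + 3
1 + 1 + 1 + 1 + 1 + 1 + 2 + 2 + 3 + 3 + 3
…and 28 more, for 40 total.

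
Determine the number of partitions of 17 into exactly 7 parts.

A partial list (first 12 by largest part):
11, 1, 1, 1, 1, 1, 1
10, 2, 1, 1, 1, 1, 1
9, 3, 1, 1, 1, 1, 1
9, 2, 2, 1, 1, 1, 1
8, 4, 1, 1, 1, 1, 1
8, 3, 2, 1, 1, 1, 1
8, 2, 2, 2, 1, 1, 1
7, 5, 1, 1, 1, 1, 1
7, 4, 2, 1, 1, 1, 1
7, 3, 3, 1, 1, 1, 1
7, 3, 2, 2, 1, 1, 1
7, 2, 2, 2, 2, 1, 1
…and 26 more, for 38 total.

38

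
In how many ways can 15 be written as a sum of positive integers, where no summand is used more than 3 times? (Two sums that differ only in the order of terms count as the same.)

105

Systematic enumeration (by largest part, then next-largest, …) yields 105.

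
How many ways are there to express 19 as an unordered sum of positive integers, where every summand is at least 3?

39

There are too many to list fully; the first 12 (by largest part) are:
19
16 + 3
15 + 4
14 + 5
13 + 6
13 + 3 + 3
12 + 7
12 + 4 + 3
11 + 8
11 + 5 + 3
11 + 4 + 4
10 + 9
…and 27 more, for 39 total.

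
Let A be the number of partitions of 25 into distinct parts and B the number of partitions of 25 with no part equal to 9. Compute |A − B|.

Partitions of 25 into distinct parts: 142.
Partitions of 25 with no part equal to 9: 1727.
|142 − 1727| = 1585.

1585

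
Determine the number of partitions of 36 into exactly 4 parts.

351

Systematic enumeration (by largest part, then next-largest, …) yields 351.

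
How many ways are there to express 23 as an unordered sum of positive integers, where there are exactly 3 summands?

44

There are too many to list fully; the first 12 (by largest part) are:
21+1+1
20+2+1
19+3+1
19+2+2
18+4+1
18+3+2
17+5+1
17+4+2
17+3+3
16+6+1
16+5+2
16+4+3
…and 32 more, for 44 total.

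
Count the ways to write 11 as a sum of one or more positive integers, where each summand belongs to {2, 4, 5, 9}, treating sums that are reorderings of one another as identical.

3

Listing the qualifying partitions of 11:
9,2
5,4,2
5,2,2,2
That's 3 in total.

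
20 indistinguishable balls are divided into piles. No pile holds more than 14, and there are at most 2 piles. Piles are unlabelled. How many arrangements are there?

5

Enumerating:
14,6
13,7
12,8
11,9
10,10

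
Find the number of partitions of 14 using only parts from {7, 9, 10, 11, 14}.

Listing the qualifying partitions of 14:
14
7,7
Counting gives 2.

2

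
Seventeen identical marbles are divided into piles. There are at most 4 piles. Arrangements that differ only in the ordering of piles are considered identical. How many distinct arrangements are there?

72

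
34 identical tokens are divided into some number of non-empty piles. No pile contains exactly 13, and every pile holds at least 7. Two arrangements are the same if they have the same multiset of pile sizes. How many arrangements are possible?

There are too many to list fully; the first 12 (by largest part) are:
34
27+7
26+8
25+9
24+10
23+11
22+12
20+14
20+7+7
19+15
19+8+7
18+16
…and 24 more, for 36 total.

36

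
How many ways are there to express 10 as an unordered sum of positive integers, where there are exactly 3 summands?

8

Enumerating:
1 + 1 + 8
1 + 2 + 7
1 + 3 + 6
2 + 2 + 6
1 + 4 + 5
2 + 3 + 5
2 + 4 + 4
3 + 3 + 4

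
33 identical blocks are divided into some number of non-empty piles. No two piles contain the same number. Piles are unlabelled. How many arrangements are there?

448

Counting exhaustively, 448 partitions satisfy the conditions.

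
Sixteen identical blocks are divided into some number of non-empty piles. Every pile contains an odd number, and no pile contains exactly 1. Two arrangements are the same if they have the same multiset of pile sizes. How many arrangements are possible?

5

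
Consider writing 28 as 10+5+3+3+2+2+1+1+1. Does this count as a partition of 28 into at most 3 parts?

The parts sum to 28, and the condition 'there are at most 3 summands' is violated.

No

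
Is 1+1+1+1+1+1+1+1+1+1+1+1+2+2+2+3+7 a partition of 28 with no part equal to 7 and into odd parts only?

No

The parts sum to 28, and the condition 'no summand equals 7' is violated.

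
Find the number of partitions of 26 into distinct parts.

Direct enumeration gives 165 partitions.

165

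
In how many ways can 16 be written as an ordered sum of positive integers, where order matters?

32768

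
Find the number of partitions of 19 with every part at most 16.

There are 486 such partitions.

486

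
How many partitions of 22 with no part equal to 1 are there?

210

Enumerating by decreasing first part gives 210 partitions in all.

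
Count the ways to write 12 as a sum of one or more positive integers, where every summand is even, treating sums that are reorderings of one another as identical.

11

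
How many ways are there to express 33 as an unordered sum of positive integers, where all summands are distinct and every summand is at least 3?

There are 136 such partitions.

136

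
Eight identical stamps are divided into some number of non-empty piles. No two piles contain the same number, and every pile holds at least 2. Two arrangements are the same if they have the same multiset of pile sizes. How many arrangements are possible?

3

The partitions of 8 that satisfy the conditions:
8
6,2
5,3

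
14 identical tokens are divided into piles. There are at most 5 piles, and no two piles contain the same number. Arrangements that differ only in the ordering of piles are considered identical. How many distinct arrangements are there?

22

They are:
14
13,1
12,2
11,3
11,2,1
10,4
10,3,1
9,5
9,4,1
9,3,2
8,6
8,5,1
8,4,2
8,3,2,1
7,6,1
7,5,2
7,4,3
7,4,2,1
6,5,3
6,5,2,1
6,4,3,1
5,4,3,2
That's 22 in total.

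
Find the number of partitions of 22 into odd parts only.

There are 89 such partitions.

89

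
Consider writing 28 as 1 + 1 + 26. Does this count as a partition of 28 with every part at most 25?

No

The parts sum to 28, and the condition 'no summand exceeds 25' is violated.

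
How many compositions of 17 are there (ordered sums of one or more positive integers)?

65536

There are 16 gaps and each independently is a cut or not, giving 2^16 = 65536.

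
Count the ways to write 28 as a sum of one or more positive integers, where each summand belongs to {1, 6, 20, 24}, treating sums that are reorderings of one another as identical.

Listing the qualifying partitions of 28:
24,1,1,1,1
20,6,1,1
20,1,1,1,1,1,1,1,1
6,6,6,6,1,1,1,1
6,6,6,1,1,1,1,1,1,1,1,1,1
6,6,1,1,1,1,1,1,1,1,1,1,1,1,1,1,1,1
6,1,1,1,1,1,1,1,1,1,1,1,1,1,1,1,1,1,1,1,1,1,1
1,1,1,1,1,1,1,1,1,1,1,1,1,1,1,1,1,1,1,1,1,1,1,1,1,1,1,1

8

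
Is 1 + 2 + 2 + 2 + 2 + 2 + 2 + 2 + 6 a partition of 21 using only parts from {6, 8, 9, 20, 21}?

The parts sum to 21, and the condition 'each summand belongs to {6, 8, 9, 20, 21}' is violated.

No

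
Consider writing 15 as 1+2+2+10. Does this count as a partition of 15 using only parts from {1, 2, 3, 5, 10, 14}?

Yes

The parts sum to 15, and the condition 'each summand belongs to {1, 2, 3, 5, 10, 14}' holds.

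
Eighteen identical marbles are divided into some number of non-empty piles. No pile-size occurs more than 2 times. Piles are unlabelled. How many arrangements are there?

135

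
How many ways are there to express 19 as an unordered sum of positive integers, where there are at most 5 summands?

164

Systematic enumeration (by largest part, then next-largest, …) yields 164.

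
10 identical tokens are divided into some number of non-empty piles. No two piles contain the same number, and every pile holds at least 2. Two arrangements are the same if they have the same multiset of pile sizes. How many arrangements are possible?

Listing the qualifying partitions of 10:
10
8 + 2
7 + 3
6 + 4
5 + 3 + 2

5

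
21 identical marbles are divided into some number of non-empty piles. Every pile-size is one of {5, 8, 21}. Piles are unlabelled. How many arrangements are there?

2

Listing the qualifying partitions of 21:
21
5 + 8 + 8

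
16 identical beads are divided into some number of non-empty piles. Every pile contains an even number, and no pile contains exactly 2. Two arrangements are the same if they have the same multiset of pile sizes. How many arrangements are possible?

7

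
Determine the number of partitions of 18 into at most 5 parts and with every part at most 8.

A partial list (first 12 by largest part):
8+8+2
8+8+1+1
8+7+3
8+7+2+1
8+7+1+1+1
8+6+4
8+6+3+1
8+6+2+2
8+6+2+1+1
8+5+5
8+5+4+1
8+5+3+2
…and 58 more, for 70 total.

70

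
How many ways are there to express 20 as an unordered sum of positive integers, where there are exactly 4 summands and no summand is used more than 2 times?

A partial list (first 12 by largest part):
1 + 1 + 2 + 16
1 + 1 + 3 + 15
1 + 2 + 2 + 15
1 + 1 + 4 + 14
1 + 2 + 3 + 14
1 + 1 + 5 + 13
1 + 2 + 4 + 13
1 + 3 + 3 + 13
2 + 2 + 3 + 13
1 + 1 + 6 + 12
1 + 2 + 5 + 12
1 + 3 + 4 + 12
…and 46 more, for 58 total.

58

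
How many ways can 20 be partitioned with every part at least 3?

49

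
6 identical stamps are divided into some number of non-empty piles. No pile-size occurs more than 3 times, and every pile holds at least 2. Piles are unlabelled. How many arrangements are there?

4

Enumerating:
6
4, 2
3, 3
2, 2, 2
That's 4 in total.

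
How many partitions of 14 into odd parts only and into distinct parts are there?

Listing the qualifying partitions of 14:
1, 13
3, 11
5, 9

3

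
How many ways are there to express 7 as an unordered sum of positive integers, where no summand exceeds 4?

11

They are:
3+4
1+2+4
1+1+1+4
1+3+3
2+2+3
1+1+2+3
1+1+1+1+3
1+2+2+2
1+1+1+2+2
1+1+1+1+1+2
1+1+1+1+1+1+1
That's 11 in total.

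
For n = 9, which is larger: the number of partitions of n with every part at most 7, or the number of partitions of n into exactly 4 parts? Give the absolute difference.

22

Partitions of 9 with every part at most 7: 28.
Partitions of 9 into exactly 4 parts: 6.
|28 − 6| = 22.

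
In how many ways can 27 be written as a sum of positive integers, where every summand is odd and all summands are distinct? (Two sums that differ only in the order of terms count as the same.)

14

Listing the qualifying partitions of 27:
27
1,3,23
1,5,21
1,7,19
3,5,19
1,9,17
3,7,17
1,11,15
3,9,15
5,7,15
3,11,13
5,9,13
7,9,11
1,3,5,7,11
That's 14 in total.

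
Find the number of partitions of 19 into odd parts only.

54

A partial list (first 12 by largest part):
19
17,1,1
15,3,1
15,1,1,1,1
13,5,1
13,3,3
13,3,1,1,1
13,1,1,1,1,1,1
11,7,1
11,5,3
11,5,1,1,1
11,3,3,1,1
…and 42 more, for 54 total.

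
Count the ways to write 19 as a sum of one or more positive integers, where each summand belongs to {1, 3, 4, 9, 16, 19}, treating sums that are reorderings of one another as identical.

There are too many to list fully; the first 12 (by largest part) are:
19
16+3
16+1+1+1
9+9+1
9+4+4+1+1
9+4+3+3
9+4+3+1+1+1
9+4+1+1+1+1+1+1
9+3+3+3+1
9+3+3+1+1+1+1
9+3+1+1+1+1+1+1+1
9+1+1+1+1+1+1+1+1+1+1
…and 22 more, for 34 total.

34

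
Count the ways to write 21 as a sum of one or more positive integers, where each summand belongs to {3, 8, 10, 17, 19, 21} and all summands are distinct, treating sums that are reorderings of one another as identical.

2

The partitions of 21 that satisfy the conditions:
21
3+8+10
Counting gives 2.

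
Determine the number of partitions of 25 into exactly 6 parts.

235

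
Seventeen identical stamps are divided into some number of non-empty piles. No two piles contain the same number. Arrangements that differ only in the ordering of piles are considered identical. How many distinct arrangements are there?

A partial list (first 12 by largest part):
17
16 + 1
15 + 2
14 + 3
14 + 2 + 1
13 + 4
13 + 3 + 1
12 + 5
12 + 4 + 1
12 + 3 + 2
11 + 6
11 + 5 + 1
…and 26 more, for 38 total.

38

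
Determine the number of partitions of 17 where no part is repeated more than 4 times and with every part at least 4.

The partitions of 17 that satisfy the conditions:
17
13+4
12+5
11+6
10+7
9+8
9+4+4
8+5+4
7+6+4
7+5+5
6+6+5
5+4+4+4
That's 12 in total.

12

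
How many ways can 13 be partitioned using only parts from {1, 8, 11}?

3

Enumerating:
11, 1, 1
8, 1, 1, 1, 1, 1
1, 1, 1, 1, 1, 1, 1, 1, 1, 1, 1, 1, 1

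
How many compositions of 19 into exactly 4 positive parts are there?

816

A composition of 19 into 4 positive parts is chosen by placing 3 dividers among the 18 gaps between 19 units: C(18,3) = 816.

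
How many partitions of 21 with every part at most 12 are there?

725

Enumerating by decreasing first part gives 725 partitions in all.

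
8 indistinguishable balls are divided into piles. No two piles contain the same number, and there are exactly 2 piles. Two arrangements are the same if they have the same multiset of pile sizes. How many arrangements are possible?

3

Listing the qualifying partitions of 8:
7,1
6,2
5,3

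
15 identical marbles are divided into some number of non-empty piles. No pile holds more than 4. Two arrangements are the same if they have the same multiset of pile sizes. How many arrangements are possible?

54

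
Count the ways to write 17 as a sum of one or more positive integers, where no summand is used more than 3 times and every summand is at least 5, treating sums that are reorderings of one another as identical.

7

Enumerating:
17
5, 12
6, 11
7, 10
8, 9
5, 5, 7
5, 6, 6
That's 7 in total.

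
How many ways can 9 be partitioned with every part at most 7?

A partial list (first 12 by largest part):
7, 2
7, 1, 1
6, 3
6, 2, 1
6, 1, 1, 1
5, 4
5, 3, 1
5, 2, 2
5, 2, 1, 1
5, 1, 1, 1, 1
4, 4, 1
4, 3, 2
…and 16 more, for 28 total.

28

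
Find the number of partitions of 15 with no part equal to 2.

There are 75 such partitions.

75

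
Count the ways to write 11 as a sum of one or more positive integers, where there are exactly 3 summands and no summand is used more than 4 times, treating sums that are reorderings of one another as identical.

10

The partitions of 11 that satisfy the conditions:
9 + 1 + 1
8 + 2 + 1
7 + 3 + 1
7 + 2 + 2
6 + 4 + 1
6 + 3 + 2
5 + 5 + 1
5 + 4 + 2
5 + 3 + 3
4 + 4 + 3
Counting gives 10.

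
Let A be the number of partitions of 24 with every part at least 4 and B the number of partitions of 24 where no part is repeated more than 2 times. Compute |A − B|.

Partitions of 24 with every part at least 4: 50.
Partitions of 24 where no part is repeated more than 2 times: 431.
|50 − 431| = 381.

381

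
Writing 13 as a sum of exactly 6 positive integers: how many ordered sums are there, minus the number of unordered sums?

778

Ordered (compositions into 6 parts): C(12,5) = 792.
Partitions of 13 into exactly 6 parts: 14.
Difference: 792 − 14 = 778.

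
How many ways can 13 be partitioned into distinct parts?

They are:
13
12,1
11,2
10,3
10,2,1
9,4
9,3,1
8,5
8,4,1
8,3,2
7,6
7,5,1
7,4,2
7,3,2,1
6,5,2
6,4,3
6,4,2,1
5,4,3,1

18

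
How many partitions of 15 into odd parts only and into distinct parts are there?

4

Enumerating:
15
11, 3, 1
9, 5, 1
7, 5, 3
That's 4 in total.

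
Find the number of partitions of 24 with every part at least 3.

Systematic enumeration (by largest part, then next-largest, …) yields 110.

110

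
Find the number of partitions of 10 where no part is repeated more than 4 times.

34

A partial list (first 12 by largest part):
10
9,1
8,2
8,1,1
7,3
7,2,1
7,1,1,1
6,4
6,3,1
6,2,2
6,2,1,1
6,1,1,1,1
…and 22 more, for 34 total.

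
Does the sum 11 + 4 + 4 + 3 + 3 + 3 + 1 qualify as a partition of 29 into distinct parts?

No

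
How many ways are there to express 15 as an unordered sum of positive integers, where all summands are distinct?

There are too many to list fully; the first 12 (by largest part) are:
15
1,14
2,13
3,12
1,2,12
4,11
1,3,11
5,10
1,4,10
2,3,10
6,9
1,5,9
…and 15 more, for 27 total.

27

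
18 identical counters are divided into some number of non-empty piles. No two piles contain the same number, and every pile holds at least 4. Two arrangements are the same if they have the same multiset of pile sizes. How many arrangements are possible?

9

Enumerating:
18
14+4
13+5
12+6
11+7
10+8
9+5+4
8+6+4
7+6+5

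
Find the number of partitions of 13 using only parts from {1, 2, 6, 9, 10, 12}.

18

The partitions of 13 that satisfy the conditions:
12,1
10,2,1
10,1,1,1
9,2,2
9,2,1,1
9,1,1,1,1
6,6,1
6,2,2,2,1
6,2,2,1,1,1
6,2,1,1,1,1,1
6,1,1,1,1,1,1,1
2,2,2,2,2,2,1
2,2,2,2,2,1,1,1
2,2,2,2,1,1,1,1,1
2,2,2,1,1,1,1,1,1,1
2,2,1,1,1,1,1,1,1,1,1
2,1,1,1,1,1,1,1,1,1,1,1
1,1,1,1,1,1,1,1,1,1,1,1,1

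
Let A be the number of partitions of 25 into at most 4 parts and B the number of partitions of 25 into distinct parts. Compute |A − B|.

Partitions of 25 into at most 4 parts: 185.
Partitions of 25 into distinct parts: 142.
|185 − 142| = 43.

43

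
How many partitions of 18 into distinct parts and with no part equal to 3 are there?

29

A partial list (first 12 by largest part):
18
17+1
16+2
15+2+1
14+4
13+5
13+4+1
12+6
12+5+1
12+4+2
11+7
11+6+1
…and 17 more, for 29 total.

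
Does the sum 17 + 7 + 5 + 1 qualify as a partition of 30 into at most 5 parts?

Yes

The parts sum to 30, and the condition 'there are at most 5 summands' holds.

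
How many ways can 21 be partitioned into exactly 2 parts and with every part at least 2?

9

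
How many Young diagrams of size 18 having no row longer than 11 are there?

Systematic enumeration (by largest part, then next-largest, …) yields 355.

355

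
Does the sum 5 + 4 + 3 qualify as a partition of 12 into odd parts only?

No

The parts sum to 12, and the condition 'every summand is odd' is violated.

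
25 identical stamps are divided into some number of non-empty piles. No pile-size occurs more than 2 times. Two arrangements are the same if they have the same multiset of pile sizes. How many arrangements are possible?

Counting exhaustively, 513 partitions satisfy the conditions.

513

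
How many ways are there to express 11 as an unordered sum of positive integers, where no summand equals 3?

34

There are too many to list fully; the first 12 (by largest part) are:
11
10, 1
9, 2
9, 1, 1
8, 2, 1
8, 1, 1, 1
7, 4
7, 2, 2
7, 2, 1, 1
7, 1, 1, 1, 1
6, 5
6, 4, 1
…and 22 more, for 34 total.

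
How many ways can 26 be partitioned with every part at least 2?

There are 478 such partitions.

478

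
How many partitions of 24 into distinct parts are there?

122

There are 122 such partitions.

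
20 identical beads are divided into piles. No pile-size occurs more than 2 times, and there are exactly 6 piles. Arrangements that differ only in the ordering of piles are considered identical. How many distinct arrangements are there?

33

There are too many to list fully; the first 12 (by largest part) are:
1,1,2,2,3,11
1,1,2,2,4,10
1,1,2,3,3,10
1,1,2,2,5,9
1,1,2,3,4,9
1,2,2,3,3,9
1,1,2,2,6,8
1,1,2,3,5,8
1,1,2,4,4,8
1,1,3,3,4,8
1,2,2,3,4,8
1,1,2,2,7,7
…and 21 more, for 33 total.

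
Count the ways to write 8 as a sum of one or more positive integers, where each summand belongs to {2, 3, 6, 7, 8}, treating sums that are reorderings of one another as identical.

4

Enumerating:
8
2,6
2,3,3
2,2,2,2
That's 4 in total.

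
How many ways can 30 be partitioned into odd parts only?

296

Systematic enumeration (by largest part, then next-largest, …) yields 296.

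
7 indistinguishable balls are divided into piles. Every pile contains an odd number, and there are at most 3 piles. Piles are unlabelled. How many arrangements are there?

They are:
7
5+1+1
3+3+1

3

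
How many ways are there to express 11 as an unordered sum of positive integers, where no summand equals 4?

41

There are too many to list fully; the first 12 (by largest part) are:
11
10, 1
9, 2
9, 1, 1
8, 3
8, 2, 1
8, 1, 1, 1
7, 3, 1
7, 2, 2
7, 2, 1, 1
7, 1, 1, 1, 1
6, 5
…and 29 more, for 41 total.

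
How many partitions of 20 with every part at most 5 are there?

192

Systematic enumeration (by largest part, then next-largest, …) yields 192.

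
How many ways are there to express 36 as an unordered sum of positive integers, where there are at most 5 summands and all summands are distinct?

There are 536 such partitions.

536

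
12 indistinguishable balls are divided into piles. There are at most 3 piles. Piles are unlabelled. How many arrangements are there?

Enumerating:
12
11,1
10,2
10,1,1
9,3
9,2,1
8,4
8,3,1
8,2,2
7,5
7,4,1
7,3,2
6,6
6,5,1
6,4,2
6,3,3
5,5,2
5,4,3
4,4,4
That's 19 in total.

19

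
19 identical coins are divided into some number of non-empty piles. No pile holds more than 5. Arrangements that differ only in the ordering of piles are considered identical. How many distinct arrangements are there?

Counting exhaustively, 164 partitions satisfy the conditions.

164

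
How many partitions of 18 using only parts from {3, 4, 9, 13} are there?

They are:
9+9
9+3+3+3
4+4+4+3+3
3+3+3+3+3+3
Counting gives 4.

4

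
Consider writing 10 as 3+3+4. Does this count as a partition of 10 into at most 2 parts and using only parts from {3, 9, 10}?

No

The parts sum to 10, and the condition 'there are at most 2 summands' is violated.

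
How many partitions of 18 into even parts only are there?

A partial list (first 12 by largest part):
18
2,16
4,14
2,2,14
6,12
2,4,12
2,2,2,12
8,10
2,6,10
4,4,10
2,2,4,10
2,2,2,2,10
…and 18 more, for 30 total.

30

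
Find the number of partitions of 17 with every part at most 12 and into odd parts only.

34

There are too many to list fully; the first 12 (by largest part) are:
11,5,1
11,3,3
11,3,1,1,1
11,1,1,1,1,1,1
9,7,1
9,5,3
9,5,1,1,1
9,3,3,1,1
9,3,1,1,1,1,1
9,1,1,1,1,1,1,1,1
7,7,3
7,7,1,1,1
…and 22 more, for 34 total.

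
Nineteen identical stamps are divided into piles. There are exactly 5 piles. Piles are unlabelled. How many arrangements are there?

70

There are too many to list fully; the first 12 (by largest part) are:
1,1,1,1,15
1,1,1,2,14
1,1,1,3,13
1,1,2,2,13
1,1,1,4,12
1,1,2,3,12
1,2,2,2,12
1,1,1,5,11
1,1,2,4,11
1,1,3,3,11
1,2,2,3,11
2,2,2,2,11
…and 58 more, for 70 total.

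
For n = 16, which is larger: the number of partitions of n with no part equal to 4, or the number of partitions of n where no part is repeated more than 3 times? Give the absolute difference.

22

Partitions of 16 with no part equal to 4: 154.
Partitions of 16 where no part is repeated more than 3 times: 132.
|154 − 132| = 22.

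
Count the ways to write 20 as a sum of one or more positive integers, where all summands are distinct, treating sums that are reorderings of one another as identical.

64

A partial list (first 12 by largest part):
20
19 + 1
18 + 2
17 + 3
17 + 2 + 1
16 + 4
16 + 3 + 1
15 + 5
15 + 4 + 1
15 + 3 + 2
14 + 6
14 + 5 + 1
…and 52 more, for 64 total.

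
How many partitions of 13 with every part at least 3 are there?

10

The partitions of 13 that satisfy the conditions:
13
10,3
9,4
8,5
7,6
7,3,3
6,4,3
5,5,3
5,4,4
4,3,3,3
That's 10 in total.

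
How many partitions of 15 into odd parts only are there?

27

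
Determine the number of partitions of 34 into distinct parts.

512

There are 512 such partitions.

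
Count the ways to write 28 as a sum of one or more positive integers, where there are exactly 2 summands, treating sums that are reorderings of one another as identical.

14

Enumerating:
27 + 1
26 + 2
25 + 3
24 + 4
23 + 5
22 + 6
21 + 7
20 + 8
19 + 9
18 + 10
17 + 11
16 + 12
15 + 13
14 + 14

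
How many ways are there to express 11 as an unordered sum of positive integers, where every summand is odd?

The partitions of 11 that satisfy the conditions:
11
1, 1, 9
1, 3, 7
1, 1, 1, 1, 7
1, 5, 5
3, 3, 5
1, 1, 1, 3, 5
1, 1, 1, 1, 1, 1, 5
1, 1, 3, 3, 3
1, 1, 1, 1, 1, 3, 3
1, 1, 1, 1, 1, 1, 1, 1, 3
1, 1, 1, 1, 1, 1, 1, 1, 1, 1, 1

12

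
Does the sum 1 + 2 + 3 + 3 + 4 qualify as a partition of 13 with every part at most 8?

The parts sum to 13, and the condition 'no summand exceeds 8' holds.

Yes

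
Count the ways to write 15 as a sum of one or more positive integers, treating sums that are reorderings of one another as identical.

A full systematic count gives 176.

176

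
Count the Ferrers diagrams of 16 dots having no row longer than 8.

Enumerating by decreasing first part gives 186 partitions in all.

186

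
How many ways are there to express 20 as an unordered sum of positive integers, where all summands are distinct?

64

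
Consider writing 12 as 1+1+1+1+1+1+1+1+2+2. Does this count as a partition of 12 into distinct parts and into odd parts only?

No

The parts sum to 12, and the condition 'all summands are distinct' is violated.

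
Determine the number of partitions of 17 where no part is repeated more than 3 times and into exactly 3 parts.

The partitions of 17 that satisfy the conditions:
15,1,1
14,2,1
13,3,1
13,2,2
12,4,1
12,3,2
11,5,1
11,4,2
11,3,3
10,6,1
10,5,2
10,4,3
9,7,1
9,6,2
9,5,3
9,4,4
8,8,1
8,7,2
8,6,3
8,5,4
7,7,3
7,6,4
7,5,5
6,6,5

24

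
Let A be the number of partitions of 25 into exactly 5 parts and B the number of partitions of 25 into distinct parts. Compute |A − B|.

50

Partitions of 25 into exactly 5 parts: 192.
Partitions of 25 into distinct parts: 142.
|192 − 142| = 50.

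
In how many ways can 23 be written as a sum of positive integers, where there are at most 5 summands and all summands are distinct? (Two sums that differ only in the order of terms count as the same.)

A full systematic count gives 102.

102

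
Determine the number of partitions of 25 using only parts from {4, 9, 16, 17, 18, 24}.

The partitions of 25 that satisfy the conditions:
17,4,4
16,9
9,4,4,4,4

3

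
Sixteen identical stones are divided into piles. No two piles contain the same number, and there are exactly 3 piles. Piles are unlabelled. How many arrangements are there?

The partitions of 16 that satisfy the conditions:
13,2,1
12,3,1
11,4,1
11,3,2
10,5,1
10,4,2
9,6,1
9,5,2
9,4,3
8,7,1
8,6,2
8,5,3
7,6,3
7,5,4

14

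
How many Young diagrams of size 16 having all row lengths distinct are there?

32

There are too many to list fully; the first 12 (by largest part) are:
16
15+1
14+2
13+3
13+2+1
12+4
12+3+1
11+5
11+4+1
11+3+2
10+6
10+5+1
…and 20 more, for 32 total.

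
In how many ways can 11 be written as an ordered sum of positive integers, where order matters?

1024

The number of compositions of n is 2^(n−1); here 2^10 = 1024.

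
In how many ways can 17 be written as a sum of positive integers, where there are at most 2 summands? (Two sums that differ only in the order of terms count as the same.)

9

Listing the qualifying partitions of 17:
17
16,1
15,2
14,3
13,4
12,5
11,6
10,7
9,8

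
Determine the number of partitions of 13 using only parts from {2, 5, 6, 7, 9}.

They are:
9, 2, 2
7, 6
7, 2, 2, 2
6, 5, 2
5, 2, 2, 2, 2
Counting gives 5.

5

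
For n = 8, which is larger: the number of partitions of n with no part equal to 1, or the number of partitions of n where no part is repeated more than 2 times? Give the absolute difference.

6

Partitions of 8 with no part equal to 1: 7.
Partitions of 8 where no part is repeated more than 2 times: 13.
|7 − 13| = 6.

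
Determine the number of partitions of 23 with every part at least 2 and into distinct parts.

56

There are too many to list fully; the first 12 (by largest part) are:
23
21,2
20,3
19,4
18,5
18,3,2
17,6
17,4,2
16,7
16,5,2
16,4,3
15,8
…and 44 more, for 56 total.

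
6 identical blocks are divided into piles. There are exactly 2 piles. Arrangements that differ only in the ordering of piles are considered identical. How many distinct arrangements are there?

3

The partitions of 6 that satisfy the conditions:
5+1
4+2
3+3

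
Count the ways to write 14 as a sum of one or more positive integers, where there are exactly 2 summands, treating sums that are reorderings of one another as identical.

They are:
13+1
12+2
11+3
10+4
9+5
8+6
7+7

7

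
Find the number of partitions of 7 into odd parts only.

Listing the qualifying partitions of 7:
7
1 + 1 + 5
1 + 3 + 3
1 + 1 + 1 + 1 + 3
1 + 1 + 1 + 1 + 1 + 1 + 1

5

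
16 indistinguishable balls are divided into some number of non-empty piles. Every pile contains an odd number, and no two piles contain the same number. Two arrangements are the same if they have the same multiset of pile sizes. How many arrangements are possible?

The partitions of 16 that satisfy the conditions:
15 + 1
13 + 3
11 + 5
9 + 7
7 + 5 + 3 + 1
That's 5 in total.

5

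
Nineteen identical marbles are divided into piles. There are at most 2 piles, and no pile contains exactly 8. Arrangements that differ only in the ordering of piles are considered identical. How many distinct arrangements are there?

They are:
19
1+18
2+17
3+16
4+15
5+14
6+13
7+12
9+10

9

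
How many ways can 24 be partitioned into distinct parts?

Systematic enumeration (by largest part, then next-largest, …) yields 122.

122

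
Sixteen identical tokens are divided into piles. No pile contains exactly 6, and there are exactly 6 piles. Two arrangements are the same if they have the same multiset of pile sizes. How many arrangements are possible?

28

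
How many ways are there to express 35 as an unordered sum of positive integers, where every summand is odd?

585

Direct enumeration gives 585 partitions.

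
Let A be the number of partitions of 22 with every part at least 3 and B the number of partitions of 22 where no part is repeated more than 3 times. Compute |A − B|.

411

Partitions of 22 with every part at least 3: 73.
Partitions of 22 where no part is repeated more than 3 times: 484.
|73 − 484| = 411.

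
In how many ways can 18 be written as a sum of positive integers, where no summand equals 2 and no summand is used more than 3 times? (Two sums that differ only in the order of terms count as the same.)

90

Enumerating by decreasing first part gives 90 partitions in all.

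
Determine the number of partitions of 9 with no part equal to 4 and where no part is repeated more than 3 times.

16

They are:
9
8+1
7+2
7+1+1
6+3
6+2+1
6+1+1+1
5+3+1
5+2+2
5+2+1+1
3+3+3
3+3+2+1
3+3+1+1+1
3+2+2+2
3+2+2+1+1
2+2+2+1+1+1
That's 16 in total.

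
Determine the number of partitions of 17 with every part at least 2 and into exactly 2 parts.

7

Listing the qualifying partitions of 17:
2+15
3+14
4+13
5+12
6+11
7+10
8+9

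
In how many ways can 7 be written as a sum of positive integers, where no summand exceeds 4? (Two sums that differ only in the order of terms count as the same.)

11

Enumerating:
4, 3
4, 2, 1
4, 1, 1, 1
3, 3, 1
3, 2, 2
3, 2, 1, 1
3, 1, 1, 1, 1
2, 2, 2, 1
2, 2, 1, 1, 1
2, 1, 1, 1, 1, 1
1, 1, 1, 1, 1, 1, 1
That's 11 in total.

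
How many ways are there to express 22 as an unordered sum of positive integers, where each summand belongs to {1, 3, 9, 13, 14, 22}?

The partitions of 22 that satisfy the conditions:
22
1 + 1 + 3 + 3 + 14
1 + 1 + 1 + 1 + 1 + 3 + 14
1 + 1 + 1 + 1 + 1 + 1 + 1 + 1 + 14
9 + 13
3 + 3 + 3 + 13
1 + 1 + 1 + 3 + 3 + 13
1 + 1 + 1 + 1 + 1 + 1 + 3 + 13
1 + 1 + 1 + 1 + 1 + 1 + 1 + 1 + 1 + 13
1 + 3 + 9 + 9
1 + 1 + 1 + 1 + 9 + 9
1 + 3 + 3 + 3 + 3 + 9
1 + 1 + 1 + 1 + 3 + 3 + 3 + 9
1 + 1 + 1 + 1 + 1 + 1 + 1 + 3 + 3 + 9
1 + 1 + 1 + 1 + 1 + 1 + 1 + 1 + 1 + 1 + 3 + 9
1 + 1 + 1 + 1 + 1 + 1 + 1 + 1 + 1 + 1 + 1 + 1 + 1 + 9
1 + 3 + 3 + 3 + 3 + 3 + 3 + 3
1 + 1 + 1 + 1 + 3 + 3 + 3 + 3 + 3 + 3
1 + 1 + 1 + 1 + 1 + 1 + 1 + 3 + 3 + 3 + 3 + 3
1 + 1 + 1 + 1 + 1 + 1 + 1 + 1 + 1 + 1 + 3 + 3 + 3 + 3
1 + 1 + 1 + 1 + 1 + 1 + 1 + 1 + 1 + 1 + 1 + 1 + 1 + 3 + 3 + 3
1 + 1 + 1 + 1 + 1 + 1 + 1 + 1 + 1 + 1 + 1 + 1 + 1 + 1 + 1 + 1 + 3 + 3
1 + 1 + 1 + 1 + 1 + 1 + 1 + 1 + 1 + 1 + 1 + 1 + 1 + 1 + 1 + 1 + 1 + 1 + 1 + 3
1 + 1 + 1 + 1 + 1 + 1 + 1 + 1 + 1 + 1 + 1 + 1 + 1 + 1 + 1 + 1 + 1 + 1 + 1 + 1 + 1 + 1
Counting gives 24.

24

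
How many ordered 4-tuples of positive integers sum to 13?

By stars and bars with positive parts, the count is C(12,3) = 220.

220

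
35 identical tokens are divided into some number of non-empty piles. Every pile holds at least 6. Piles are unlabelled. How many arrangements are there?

Systematic enumeration (by largest part, then next-largest, …) yields 80.

80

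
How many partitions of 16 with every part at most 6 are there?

Direct enumeration gives 136 partitions.

136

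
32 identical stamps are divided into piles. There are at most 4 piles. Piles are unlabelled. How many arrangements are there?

Enumerating by decreasing first part gives 351 partitions in all.

351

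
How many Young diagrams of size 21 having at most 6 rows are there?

331

Enumerating by decreasing first part gives 331 partitions in all.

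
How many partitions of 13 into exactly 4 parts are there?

Enumerating:
10, 1, 1, 1
9, 2, 1, 1
8, 3, 1, 1
8, 2, 2, 1
7, 4, 1, 1
7, 3, 2, 1
7, 2, 2, 2
6, 5, 1, 1
6, 4, 2, 1
6, 3, 3, 1
6, 3, 2, 2
5, 5, 2, 1
5, 4, 3, 1
5, 4, 2, 2
5, 3, 3, 2
4, 4, 4, 1
4, 4, 3, 2
4, 3, 3, 3

18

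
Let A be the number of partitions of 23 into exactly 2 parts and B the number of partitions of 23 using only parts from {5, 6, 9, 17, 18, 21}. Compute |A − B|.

7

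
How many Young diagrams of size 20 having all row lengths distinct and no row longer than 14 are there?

There are too many to list fully; the first 12 (by largest part) are:
6,14
1,5,14
2,4,14
1,2,3,14
7,13
1,6,13
2,5,13
3,4,13
1,2,4,13
8,12
1,7,12
2,6,12
…and 42 more, for 54 total.

54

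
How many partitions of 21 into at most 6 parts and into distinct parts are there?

76

Enumerating by decreasing first part gives 76 partitions in all.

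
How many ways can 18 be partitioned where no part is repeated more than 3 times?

208

Enumerating by decreasing first part gives 208 partitions in all.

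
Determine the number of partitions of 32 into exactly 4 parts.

Enumerating by decreasing first part gives 249 partitions in all.

249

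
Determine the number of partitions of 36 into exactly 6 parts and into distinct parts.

Enumerating by decreasing first part gives 110 partitions in all.

110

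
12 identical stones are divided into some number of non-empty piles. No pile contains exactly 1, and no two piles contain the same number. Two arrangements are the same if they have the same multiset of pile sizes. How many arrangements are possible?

Listing the qualifying partitions of 12:
12
10 + 2
9 + 3
8 + 4
7 + 5
7 + 3 + 2
6 + 4 + 2
5 + 4 + 3

8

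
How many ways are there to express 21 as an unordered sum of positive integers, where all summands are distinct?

76

Enumerating by decreasing first part gives 76 partitions in all.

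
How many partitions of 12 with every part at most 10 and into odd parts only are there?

14

The partitions of 12 that satisfy the conditions:
9,3
9,1,1,1
7,5
7,3,1,1
7,1,1,1,1,1
5,5,1,1
5,3,3,1
5,3,1,1,1,1
5,1,1,1,1,1,1,1
3,3,3,3
3,3,3,1,1,1
3,3,1,1,1,1,1,1
3,1,1,1,1,1,1,1,1,1
1,1,1,1,1,1,1,1,1,1,1,1
That's 14 in total.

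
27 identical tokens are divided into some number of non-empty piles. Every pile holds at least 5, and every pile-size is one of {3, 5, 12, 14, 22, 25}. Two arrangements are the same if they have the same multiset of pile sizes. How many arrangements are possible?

Enumerating:
5,22
5,5,5,12
That's 2 in total.

2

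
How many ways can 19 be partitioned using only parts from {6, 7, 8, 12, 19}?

The partitions of 19 that satisfy the conditions:
19
12, 7
7, 6, 6
Counting gives 3.

3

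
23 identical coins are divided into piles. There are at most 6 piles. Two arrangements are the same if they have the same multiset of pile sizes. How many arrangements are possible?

A full systematic count gives 454.

454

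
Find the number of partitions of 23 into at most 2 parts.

Enumerating:
23
22,1
21,2
20,3
19,4
18,5
17,6
16,7
15,8
14,9
13,10
12,11

12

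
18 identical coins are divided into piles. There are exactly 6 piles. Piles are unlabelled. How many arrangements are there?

58

There are too many to list fully; the first 12 (by largest part) are:
13,1,1,1,1,1
12,2,1,1,1,1
11,3,1,1,1,1
11,2,2,1,1,1
10,4,1,1,1,1
10,3,2,1,1,1
10,2,2,2,1,1
9,5,1,1,1,1
9,4,2,1,1,1
9,3,3,1,1,1
9,3,2,2,1,1
9,2,2,2,2,1
…and 46 more, for 58 total.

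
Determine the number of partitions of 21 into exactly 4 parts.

Counting exhaustively, 72 partitions satisfy the conditions.

72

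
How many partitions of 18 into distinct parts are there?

There are too many to list fully; the first 12 (by largest part) are:
18
17,1
16,2
15,3
15,2,1
14,4
14,3,1
13,5
13,4,1
13,3,2
12,6
12,5,1
…and 34 more, for 46 total.

46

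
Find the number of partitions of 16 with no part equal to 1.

55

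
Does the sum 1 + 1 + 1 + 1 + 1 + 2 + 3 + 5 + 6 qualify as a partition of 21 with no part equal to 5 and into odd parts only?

The parts sum to 21, and the condition 'no summand equals 5' is violated.

No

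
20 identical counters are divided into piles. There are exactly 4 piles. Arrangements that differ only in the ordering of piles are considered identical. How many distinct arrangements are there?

There are too many to list fully; the first 12 (by largest part) are:
17,1,1,1
16,2,1,1
15,3,1,1
15,2,2,1
14,4,1,1
14,3,2,1
14,2,2,2
13,5,1,1
13,4,2,1
13,3,3,1
13,3,2,2
12,6,1,1
…and 52 more, for 64 total.

64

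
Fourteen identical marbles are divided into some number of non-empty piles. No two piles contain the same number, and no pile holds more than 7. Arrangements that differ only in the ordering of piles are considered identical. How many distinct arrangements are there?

8

Listing the qualifying partitions of 14:
7 + 6 + 1
7 + 5 + 2
7 + 4 + 3
7 + 4 + 2 + 1
6 + 5 + 3
6 + 5 + 2 + 1
6 + 4 + 3 + 1
5 + 4 + 3 + 2
That's 8 in total.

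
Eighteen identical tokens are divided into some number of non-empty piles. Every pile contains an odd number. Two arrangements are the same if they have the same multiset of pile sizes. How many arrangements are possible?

46

There are too many to list fully; the first 12 (by largest part) are:
17, 1
15, 3
15, 1, 1, 1
13, 5
13, 3, 1, 1
13, 1, 1, 1, 1, 1
11, 7
11, 5, 1, 1
11, 3, 3, 1
11, 3, 1, 1, 1, 1
11, 1, 1, 1, 1, 1, 1, 1
9, 9
…and 34 more, for 46 total.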